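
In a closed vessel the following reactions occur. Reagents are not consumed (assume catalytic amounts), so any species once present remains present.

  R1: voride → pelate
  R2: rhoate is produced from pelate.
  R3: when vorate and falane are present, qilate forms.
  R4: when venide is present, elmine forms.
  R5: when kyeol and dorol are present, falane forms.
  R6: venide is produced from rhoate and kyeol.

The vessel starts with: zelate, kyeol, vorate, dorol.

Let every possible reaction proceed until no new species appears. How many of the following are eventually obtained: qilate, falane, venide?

kyeol and dorol present → falane forms (R5).
vorate and falane present → qilate forms (R3).
qilate: reached.
falane: reached.
venide would need rhoate and kyeol (R6), but rhoate never forms.
Reached: qilate and falane — 2 of the 3.

2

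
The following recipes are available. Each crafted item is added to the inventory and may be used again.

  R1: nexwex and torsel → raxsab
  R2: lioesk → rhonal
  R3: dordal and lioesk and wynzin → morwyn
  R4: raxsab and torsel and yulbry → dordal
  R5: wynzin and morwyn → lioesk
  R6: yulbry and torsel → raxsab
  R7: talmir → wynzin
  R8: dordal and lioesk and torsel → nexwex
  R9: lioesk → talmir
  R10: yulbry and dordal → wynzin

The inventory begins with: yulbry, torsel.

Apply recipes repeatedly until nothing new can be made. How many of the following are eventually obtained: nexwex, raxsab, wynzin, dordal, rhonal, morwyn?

Using R6, yulbry and torsel make raxsab.
Using R4, raxsab, torsel, and yulbry make dordal.
Using R10, yulbry and dordal make wynzin.
nexwex would need dordal, lioesk, and torsel (R8), but lioesk is never obtained.
raxsab: reached.
wynzin: reached.
dordal: reached.
rhonal would need lioesk (R2), but lioesk is never obtained.
morwyn would need dordal, lioesk, and wynzin (R3), but lioesk is never obtained.
Reached: raxsab, wynzin, and dordal — 3 of the 6.

3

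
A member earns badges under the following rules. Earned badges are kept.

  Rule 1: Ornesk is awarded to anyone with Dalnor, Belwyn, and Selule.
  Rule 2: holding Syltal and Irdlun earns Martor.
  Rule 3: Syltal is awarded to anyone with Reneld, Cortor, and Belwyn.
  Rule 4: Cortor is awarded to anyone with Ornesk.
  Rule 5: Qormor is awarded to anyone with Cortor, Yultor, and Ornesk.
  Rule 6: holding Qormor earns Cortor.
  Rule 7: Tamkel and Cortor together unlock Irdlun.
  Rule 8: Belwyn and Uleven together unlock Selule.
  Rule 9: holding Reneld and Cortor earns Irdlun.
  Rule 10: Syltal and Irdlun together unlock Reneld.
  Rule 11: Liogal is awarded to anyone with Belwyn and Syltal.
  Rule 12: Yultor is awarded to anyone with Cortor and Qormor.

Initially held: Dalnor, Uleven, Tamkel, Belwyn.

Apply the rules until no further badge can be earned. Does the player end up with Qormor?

No

Qormor would need Cortor, Yultor, and Ornesk (Rule 5), but Yultor is never earned.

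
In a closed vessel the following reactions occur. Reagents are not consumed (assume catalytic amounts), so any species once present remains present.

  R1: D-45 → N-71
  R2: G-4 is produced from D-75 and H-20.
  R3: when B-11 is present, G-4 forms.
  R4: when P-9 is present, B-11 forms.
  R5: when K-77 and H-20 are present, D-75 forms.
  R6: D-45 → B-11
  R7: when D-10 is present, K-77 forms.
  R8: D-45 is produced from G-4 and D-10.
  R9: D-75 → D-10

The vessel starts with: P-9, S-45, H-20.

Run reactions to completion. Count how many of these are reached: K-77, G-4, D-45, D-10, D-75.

P-9 present → B-11 forms (R4).
B-11 present → G-4 forms (R3).
K-77 would need D-10 (R7), but D-10 never forms.
G-4: reached.
D-45 would need G-4 and D-10 (R8), but D-10 never forms.
D-10 would need D-75 (R9), but D-75 never forms.
D-75 would need K-77 and H-20 (R5), but K-77 never forms.
Reached: G-4 — 1 of the 5.

1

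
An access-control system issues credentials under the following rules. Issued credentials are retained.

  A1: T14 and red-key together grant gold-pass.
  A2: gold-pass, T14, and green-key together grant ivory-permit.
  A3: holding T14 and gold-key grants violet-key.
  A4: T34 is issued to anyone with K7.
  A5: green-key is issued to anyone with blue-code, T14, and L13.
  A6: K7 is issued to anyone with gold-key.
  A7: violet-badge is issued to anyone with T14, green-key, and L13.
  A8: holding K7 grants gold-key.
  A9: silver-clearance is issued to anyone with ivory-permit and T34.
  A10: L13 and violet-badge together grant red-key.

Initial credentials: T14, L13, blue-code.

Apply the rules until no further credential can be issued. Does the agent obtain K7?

K7 would need gold-key (A6), but gold-key is never granted.

No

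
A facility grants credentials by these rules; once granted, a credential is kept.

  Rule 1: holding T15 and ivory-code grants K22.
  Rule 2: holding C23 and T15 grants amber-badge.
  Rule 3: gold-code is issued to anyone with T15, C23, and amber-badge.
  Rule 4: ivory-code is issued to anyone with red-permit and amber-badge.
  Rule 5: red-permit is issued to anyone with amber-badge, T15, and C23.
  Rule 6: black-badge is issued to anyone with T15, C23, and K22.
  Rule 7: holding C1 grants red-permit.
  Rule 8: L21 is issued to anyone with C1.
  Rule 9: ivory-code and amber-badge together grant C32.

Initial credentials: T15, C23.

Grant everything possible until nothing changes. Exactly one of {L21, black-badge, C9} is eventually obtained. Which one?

Holding C23 and T15 grants amber-badge (Rule 2).
Holding amber-badge, T15, and C23 grants red-permit (Rule 5).
Holding red-permit and amber-badge grants ivory-code (Rule 4).
Holding T15 and ivory-code grants K22 (Rule 1).
Holding T15, C23, and K22 grants black-badge (Rule 6).
L21 would need C1 (Rule 8), but C1 is never granted. No rule produces C9, and it is not given.

black-badge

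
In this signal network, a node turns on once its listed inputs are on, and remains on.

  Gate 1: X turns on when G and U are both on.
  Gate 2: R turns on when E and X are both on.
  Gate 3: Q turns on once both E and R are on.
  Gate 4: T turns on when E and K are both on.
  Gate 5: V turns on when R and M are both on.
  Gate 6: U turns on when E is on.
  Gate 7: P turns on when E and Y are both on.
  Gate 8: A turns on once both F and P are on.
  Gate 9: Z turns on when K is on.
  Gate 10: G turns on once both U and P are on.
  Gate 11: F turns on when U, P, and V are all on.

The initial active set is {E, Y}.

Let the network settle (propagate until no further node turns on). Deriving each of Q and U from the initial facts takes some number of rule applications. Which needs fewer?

U: Gate 6: E on → U on. [1 rule application]
Q: E and Y are on, so P turns on (Gate 7). Gate 6: E on → U on. U and P are on, so G turns on (Gate 10). G and U are on, so X turns on (Gate 1). Gate 2: E and X on → R on. Gate 3: E and R on → Q on. [6 rule applications]
U needs fewer.

U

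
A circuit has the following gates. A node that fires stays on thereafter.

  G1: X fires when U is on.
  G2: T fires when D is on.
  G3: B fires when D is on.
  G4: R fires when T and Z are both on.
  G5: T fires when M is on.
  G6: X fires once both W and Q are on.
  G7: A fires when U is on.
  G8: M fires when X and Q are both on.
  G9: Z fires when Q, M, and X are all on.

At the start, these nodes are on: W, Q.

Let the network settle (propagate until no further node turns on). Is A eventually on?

A would need U (G7), but U never turns on.

No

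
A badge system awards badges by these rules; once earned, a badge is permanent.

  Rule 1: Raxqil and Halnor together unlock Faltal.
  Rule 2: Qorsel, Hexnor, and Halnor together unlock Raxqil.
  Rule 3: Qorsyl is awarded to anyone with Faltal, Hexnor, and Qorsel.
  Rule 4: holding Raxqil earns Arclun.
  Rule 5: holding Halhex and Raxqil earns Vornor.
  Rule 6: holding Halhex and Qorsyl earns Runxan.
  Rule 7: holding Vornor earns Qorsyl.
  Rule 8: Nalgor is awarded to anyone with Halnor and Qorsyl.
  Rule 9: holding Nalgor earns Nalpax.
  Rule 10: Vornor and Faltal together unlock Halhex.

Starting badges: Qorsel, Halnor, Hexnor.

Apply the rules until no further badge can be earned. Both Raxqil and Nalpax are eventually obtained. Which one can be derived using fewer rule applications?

Raxqil

Raxqil: With Qorsel, Hexnor, and Halnor, Raxqil is earned (Rule 2). [1 rule application]
Nalpax: With Qorsel, Hexnor, and Halnor, Raxqil is earned (Rule 2). With Raxqil and Halnor, Faltal is earned (Rule 1). With Faltal, Hexnor, and Qorsel, Qorsyl is earned (Rule 3). With Halnor and Qorsyl, Nalgor is earned (Rule 8). With Nalgor, Nalpax is earned (Rule 9). [5 rule applications]
Raxqil needs fewer.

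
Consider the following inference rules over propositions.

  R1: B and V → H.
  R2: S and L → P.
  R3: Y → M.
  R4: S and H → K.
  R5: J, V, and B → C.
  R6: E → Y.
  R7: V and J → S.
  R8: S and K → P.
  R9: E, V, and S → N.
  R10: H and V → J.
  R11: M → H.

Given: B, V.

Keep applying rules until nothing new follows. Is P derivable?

Yes

B and V hold, so H follows (R1).
H and V hold, so J follows (R10).
From V and J, R7 gives S.
S and H hold, so K follows (R4).
From S and K, R8 gives P.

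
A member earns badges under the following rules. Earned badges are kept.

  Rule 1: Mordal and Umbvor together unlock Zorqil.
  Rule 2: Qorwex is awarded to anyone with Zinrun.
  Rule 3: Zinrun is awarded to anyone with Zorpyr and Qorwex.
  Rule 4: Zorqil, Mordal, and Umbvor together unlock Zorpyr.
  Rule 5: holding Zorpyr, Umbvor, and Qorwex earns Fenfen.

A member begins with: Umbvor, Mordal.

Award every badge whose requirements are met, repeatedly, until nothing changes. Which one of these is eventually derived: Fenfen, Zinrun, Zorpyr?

Zorpyr

With Mordal and Umbvor, Zorqil is earned (Rule 1).
With Zorqil, Mordal, and Umbvor, Zorpyr is earned (Rule 4).
Zinrun would need Zorpyr and Qorwex (Rule 3), but Qorwex is never earned. Fenfen would need Zorpyr, Umbvor, and Qorwex (Rule 5), but Qorwex is never earned.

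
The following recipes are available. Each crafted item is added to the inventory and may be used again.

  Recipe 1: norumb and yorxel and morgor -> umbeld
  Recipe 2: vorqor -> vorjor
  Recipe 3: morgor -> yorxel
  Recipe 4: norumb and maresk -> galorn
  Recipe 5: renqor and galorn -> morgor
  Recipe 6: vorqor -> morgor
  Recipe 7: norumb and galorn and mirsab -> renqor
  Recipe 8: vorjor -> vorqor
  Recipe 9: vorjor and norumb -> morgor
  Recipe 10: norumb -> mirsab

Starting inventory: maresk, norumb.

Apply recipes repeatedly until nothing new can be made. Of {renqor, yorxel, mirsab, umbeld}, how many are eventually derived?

norumb and maresk -> galorn (Recipe 4).
Using Recipe 10, norumb makes mirsab.
norumb and galorn and mirsab -> renqor (Recipe 7).
renqor and galorn -> morgor (Recipe 5).
Using Recipe 3, morgor makes yorxel.
norumb and yorxel and morgor -> umbeld (Recipe 1).
renqor: reached.
yorxel: reached.
mirsab: reached.
umbeld: reached.
All 4 are reached.

4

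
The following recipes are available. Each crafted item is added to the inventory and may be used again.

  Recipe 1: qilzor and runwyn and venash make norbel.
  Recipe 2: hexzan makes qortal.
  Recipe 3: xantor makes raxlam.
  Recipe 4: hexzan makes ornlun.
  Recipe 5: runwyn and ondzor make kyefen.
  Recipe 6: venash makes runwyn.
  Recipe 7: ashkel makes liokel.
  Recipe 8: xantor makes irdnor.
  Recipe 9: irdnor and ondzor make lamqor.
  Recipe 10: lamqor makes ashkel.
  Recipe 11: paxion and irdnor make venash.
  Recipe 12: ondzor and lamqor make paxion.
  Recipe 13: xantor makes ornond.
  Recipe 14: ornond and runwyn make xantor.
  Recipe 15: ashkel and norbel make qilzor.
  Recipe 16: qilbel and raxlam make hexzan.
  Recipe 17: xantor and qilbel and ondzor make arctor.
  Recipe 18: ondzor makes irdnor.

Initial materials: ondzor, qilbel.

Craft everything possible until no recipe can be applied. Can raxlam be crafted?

raxlam would need xantor (Recipe 3), but xantor is never obtained.

No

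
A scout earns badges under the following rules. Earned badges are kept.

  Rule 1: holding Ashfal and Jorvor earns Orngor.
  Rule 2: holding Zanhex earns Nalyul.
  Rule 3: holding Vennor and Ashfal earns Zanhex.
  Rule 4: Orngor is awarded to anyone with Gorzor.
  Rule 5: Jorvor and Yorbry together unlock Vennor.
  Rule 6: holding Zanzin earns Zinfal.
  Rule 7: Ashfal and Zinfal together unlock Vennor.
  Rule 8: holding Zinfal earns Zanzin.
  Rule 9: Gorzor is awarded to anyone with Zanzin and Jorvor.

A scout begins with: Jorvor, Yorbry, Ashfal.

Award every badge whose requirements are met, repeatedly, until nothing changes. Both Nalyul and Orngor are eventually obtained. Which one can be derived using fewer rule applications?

Orngor

Orngor: With Ashfal and Jorvor, Orngor is earned (Rule 1). [1 rule application]
Nalyul: With Jorvor and Yorbry, Vennor is earned (Rule 5). With Vennor and Ashfal, Zanhex is earned (Rule 3). With Zanhex, Nalyul is earned (Rule 2). [3 rule applications]
Orngor needs fewer.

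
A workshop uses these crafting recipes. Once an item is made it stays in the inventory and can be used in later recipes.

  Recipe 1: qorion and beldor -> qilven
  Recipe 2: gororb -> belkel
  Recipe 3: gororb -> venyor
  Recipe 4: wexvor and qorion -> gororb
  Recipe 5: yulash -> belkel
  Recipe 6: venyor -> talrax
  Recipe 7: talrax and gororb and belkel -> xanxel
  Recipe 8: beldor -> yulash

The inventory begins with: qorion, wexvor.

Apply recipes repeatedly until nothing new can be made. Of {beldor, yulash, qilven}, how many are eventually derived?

0

No rule produces beldor, and it is not given.
yulash would need beldor (Recipe 8), but beldor is never obtained.
qilven would need qorion and beldor (Recipe 1), but beldor is never obtained.
None of the 3 are reached.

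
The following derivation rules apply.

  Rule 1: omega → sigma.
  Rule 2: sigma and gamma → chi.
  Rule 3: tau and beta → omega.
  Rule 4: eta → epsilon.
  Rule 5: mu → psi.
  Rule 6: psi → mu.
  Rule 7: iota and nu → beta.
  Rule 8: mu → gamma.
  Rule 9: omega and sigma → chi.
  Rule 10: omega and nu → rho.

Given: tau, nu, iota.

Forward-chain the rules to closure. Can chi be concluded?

Yes

From iota and nu, Rule 7 gives beta.
From tau and beta, Rule 3 gives omega.
From omega, Rule 1 gives sigma.
omega and sigma hold, so chi follows (Rule 9).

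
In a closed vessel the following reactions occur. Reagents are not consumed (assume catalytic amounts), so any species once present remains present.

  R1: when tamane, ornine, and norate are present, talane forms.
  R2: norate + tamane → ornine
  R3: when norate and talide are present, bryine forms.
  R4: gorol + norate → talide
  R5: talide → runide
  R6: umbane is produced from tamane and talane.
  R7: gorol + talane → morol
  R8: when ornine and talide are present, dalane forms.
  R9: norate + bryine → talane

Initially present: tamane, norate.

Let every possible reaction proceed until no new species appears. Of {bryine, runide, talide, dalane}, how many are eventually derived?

0

bryine would need norate and talide (R3), but talide never forms.
runide would need talide (R5), but talide never forms.
talide would need gorol and norate (R4), but gorol never forms.
dalane would need ornine and talide (R8), but talide never forms.
None of the 4 are reached.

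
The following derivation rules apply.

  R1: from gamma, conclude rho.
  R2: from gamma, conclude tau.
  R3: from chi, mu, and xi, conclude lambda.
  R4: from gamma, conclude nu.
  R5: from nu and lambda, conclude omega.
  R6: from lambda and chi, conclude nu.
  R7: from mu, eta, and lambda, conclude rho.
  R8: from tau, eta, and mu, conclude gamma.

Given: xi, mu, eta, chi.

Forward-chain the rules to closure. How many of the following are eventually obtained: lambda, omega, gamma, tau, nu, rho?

chi, mu, and xi hold, so lambda follows (R3).
mu, eta, and lambda hold, so rho follows (R7).
lambda and chi hold, so nu follows (R6).
From nu and lambda, R5 gives omega.
lambda: reached.
omega: reached.
gamma would need tau, eta, and mu (R8), but tau is never established.
tau would need gamma (R2), but gamma is never established.
nu: reached.
rho: reached.
Reached: lambda, omega, nu, and rho — 4 of the 6.

4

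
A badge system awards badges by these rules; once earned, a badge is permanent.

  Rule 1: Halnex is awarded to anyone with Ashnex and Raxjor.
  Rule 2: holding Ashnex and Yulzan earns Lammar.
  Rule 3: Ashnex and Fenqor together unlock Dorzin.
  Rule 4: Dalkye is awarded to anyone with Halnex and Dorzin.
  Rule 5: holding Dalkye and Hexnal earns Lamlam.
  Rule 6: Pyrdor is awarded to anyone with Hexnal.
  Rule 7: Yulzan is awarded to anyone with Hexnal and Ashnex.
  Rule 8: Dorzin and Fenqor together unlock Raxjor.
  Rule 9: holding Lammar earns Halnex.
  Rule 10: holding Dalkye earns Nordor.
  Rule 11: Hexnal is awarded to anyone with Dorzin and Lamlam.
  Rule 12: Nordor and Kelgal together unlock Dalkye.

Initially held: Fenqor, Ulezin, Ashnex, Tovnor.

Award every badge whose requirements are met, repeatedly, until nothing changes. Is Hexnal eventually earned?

No

Hexnal would need Dorzin and Lamlam (Rule 11), but Lamlam is never earned.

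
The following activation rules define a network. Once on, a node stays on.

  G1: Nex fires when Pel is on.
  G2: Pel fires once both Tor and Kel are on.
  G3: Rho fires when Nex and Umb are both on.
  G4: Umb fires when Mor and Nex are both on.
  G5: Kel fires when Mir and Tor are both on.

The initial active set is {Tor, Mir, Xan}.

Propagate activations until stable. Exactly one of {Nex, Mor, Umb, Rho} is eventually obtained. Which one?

G5: Mir and Tor on → Kel on.
Tor and Kel are on, so Pel fires (G2).
Pel is on, so Nex fires (G1).
Rho would need Nex and Umb (G3), but Umb never turns on. Umb would need Mor and Nex (G4), but Mor never turns on. No rule produces Mor, and it is not given.

Nex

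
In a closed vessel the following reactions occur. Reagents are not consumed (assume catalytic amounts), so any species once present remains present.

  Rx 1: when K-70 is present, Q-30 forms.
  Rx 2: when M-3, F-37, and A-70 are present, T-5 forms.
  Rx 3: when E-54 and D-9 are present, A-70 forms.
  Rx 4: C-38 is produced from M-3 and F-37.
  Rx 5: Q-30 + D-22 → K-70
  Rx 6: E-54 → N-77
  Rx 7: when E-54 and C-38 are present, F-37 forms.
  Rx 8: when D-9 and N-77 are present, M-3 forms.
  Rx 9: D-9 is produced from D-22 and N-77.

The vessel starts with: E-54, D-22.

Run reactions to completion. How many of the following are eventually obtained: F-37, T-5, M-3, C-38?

1

E-54 present → N-77 forms (Rx 6).
D-22 and N-77 present → D-9 forms (Rx 9).
D-9 and N-77 present → M-3 forms (Rx 8).
F-37 would need E-54 and C-38 (Rx 7), but C-38 never forms.
T-5 would need M-3, F-37, and A-70 (Rx 2), but F-37 never forms.
M-3: reached.
C-38 would need M-3 and F-37 (Rx 4), but F-37 never forms.
Reached: M-3 — 1 of the 4.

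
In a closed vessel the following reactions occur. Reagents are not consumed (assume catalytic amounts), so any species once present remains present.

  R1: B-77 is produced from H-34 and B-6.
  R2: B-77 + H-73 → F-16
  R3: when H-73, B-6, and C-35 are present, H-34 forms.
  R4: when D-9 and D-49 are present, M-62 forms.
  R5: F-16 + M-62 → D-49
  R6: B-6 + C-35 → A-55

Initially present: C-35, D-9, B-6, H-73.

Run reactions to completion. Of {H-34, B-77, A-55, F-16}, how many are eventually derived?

H-73, B-6, and C-35 present → H-34 forms (R3).
B-6 and C-35 present → A-55 forms (R6).
H-34 and B-6 present → B-77 forms (R1).
B-77 and H-73 present → F-16 forms (R2).
H-34: reached.
B-77: reached.
A-55: reached.
F-16: reached.
All 4 are reached.

4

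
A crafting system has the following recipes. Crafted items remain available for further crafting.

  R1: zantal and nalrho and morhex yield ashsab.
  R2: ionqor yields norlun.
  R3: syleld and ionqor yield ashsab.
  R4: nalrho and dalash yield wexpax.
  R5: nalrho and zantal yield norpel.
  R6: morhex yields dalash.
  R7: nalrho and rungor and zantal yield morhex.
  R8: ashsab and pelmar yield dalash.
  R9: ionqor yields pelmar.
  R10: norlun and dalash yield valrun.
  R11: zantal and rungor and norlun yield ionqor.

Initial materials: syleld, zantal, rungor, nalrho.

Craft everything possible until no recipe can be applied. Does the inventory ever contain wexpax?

Using R7, nalrho, rungor, and zantal make morhex.
morhex → dalash (R6).
Using R4, nalrho and dalash make wexpax.

Yes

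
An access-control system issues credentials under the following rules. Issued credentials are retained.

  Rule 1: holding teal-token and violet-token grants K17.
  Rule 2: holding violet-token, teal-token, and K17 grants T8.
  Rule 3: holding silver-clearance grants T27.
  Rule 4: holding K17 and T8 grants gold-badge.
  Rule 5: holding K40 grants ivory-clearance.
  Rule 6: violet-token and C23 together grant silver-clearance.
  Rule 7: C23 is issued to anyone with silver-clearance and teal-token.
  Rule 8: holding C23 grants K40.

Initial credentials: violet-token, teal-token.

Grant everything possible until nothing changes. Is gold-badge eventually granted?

Yes

Holding teal-token and violet-token grants K17 (Rule 1).
Holding violet-token, teal-token, and K17 grants T8 (Rule 2).
Holding K17 and T8 grants gold-badge (Rule 4).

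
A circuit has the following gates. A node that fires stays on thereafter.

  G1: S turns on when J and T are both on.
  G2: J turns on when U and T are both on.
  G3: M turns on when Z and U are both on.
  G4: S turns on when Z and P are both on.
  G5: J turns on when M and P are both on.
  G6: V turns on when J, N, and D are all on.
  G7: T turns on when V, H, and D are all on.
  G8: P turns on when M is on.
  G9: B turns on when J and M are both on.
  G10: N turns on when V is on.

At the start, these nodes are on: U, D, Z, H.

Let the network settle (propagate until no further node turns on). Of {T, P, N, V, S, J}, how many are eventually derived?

G3: Z and U on → M on.
G8: M on → P on.
M and P are on, so J turns on (G5).
Z and P are on, so S turns on (G4).
T would need V, H, and D (G7), but V never turns on.
P: reached.
N would need V (G10), but V never turns on.
V would need J, N, and D (G6), but N never turns on.
S: reached.
J: reached.
Reached: P, S, and J — 3 of the 6.

3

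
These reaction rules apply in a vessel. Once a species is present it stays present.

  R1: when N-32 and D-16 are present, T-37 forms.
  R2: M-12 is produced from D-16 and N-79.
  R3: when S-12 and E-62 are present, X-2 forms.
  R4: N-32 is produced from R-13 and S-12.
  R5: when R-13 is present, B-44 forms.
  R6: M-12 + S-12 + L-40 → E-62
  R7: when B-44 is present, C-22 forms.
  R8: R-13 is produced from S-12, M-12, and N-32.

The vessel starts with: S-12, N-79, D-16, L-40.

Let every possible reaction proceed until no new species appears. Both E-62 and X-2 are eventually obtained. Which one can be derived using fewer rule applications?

E-62

E-62: D-16 and N-79 present → M-12 forms (R2). M-12, S-12, and L-40 present → E-62 forms (R6). [2 rule applications]
X-2: D-16 and N-79 present → M-12 forms (R2). M-12, S-12, and L-40 present → E-62 forms (R6). S-12 and E-62 present → X-2 forms (R3). [3 rule applications]
E-62 needs fewer.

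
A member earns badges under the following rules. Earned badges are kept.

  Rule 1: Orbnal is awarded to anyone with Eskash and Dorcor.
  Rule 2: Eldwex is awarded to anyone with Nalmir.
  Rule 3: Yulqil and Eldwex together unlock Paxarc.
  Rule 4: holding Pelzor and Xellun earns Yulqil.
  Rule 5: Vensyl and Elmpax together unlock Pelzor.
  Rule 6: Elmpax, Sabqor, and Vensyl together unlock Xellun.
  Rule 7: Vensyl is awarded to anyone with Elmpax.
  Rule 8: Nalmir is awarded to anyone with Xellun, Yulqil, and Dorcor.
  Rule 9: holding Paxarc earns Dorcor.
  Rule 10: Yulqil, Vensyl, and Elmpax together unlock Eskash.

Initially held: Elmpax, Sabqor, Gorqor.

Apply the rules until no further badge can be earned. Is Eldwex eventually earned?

Eldwex would need Nalmir (Rule 2), but Nalmir is never earned.

No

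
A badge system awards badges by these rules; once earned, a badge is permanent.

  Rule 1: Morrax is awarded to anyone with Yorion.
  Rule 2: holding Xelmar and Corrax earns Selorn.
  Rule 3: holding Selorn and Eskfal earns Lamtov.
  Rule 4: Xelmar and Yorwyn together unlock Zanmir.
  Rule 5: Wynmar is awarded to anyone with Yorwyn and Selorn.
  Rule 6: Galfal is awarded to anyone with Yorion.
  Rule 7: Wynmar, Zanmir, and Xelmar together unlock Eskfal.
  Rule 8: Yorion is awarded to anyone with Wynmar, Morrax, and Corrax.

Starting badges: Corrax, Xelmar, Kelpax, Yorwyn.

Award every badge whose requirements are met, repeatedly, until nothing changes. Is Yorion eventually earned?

No

Yorion would need Wynmar, Morrax, and Corrax (Rule 8), but Morrax is never earned.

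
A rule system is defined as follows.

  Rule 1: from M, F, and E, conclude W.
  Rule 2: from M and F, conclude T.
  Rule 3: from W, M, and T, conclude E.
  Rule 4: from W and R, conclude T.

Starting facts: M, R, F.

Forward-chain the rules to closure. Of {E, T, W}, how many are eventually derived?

1

From M and F, Rule 2 gives T.
E would need W, M, and T (Rule 3), but W is never established.
T: reached.
W would need M, F, and E (Rule 1), but E is never established.
Reached: T — 1 of the 3.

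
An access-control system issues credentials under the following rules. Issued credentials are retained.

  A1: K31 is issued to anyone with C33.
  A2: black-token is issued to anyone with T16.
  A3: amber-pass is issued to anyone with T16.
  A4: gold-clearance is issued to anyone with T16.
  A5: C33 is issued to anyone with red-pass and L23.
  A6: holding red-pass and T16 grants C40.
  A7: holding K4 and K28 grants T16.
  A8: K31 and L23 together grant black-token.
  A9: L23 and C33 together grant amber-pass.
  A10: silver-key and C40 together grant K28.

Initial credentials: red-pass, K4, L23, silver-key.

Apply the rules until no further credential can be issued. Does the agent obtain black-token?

Yes

Holding red-pass and L23 grants C33 (A5).
Holding C33 grants K31 (A1).
Holding K31 and L23 grants black-token (A8).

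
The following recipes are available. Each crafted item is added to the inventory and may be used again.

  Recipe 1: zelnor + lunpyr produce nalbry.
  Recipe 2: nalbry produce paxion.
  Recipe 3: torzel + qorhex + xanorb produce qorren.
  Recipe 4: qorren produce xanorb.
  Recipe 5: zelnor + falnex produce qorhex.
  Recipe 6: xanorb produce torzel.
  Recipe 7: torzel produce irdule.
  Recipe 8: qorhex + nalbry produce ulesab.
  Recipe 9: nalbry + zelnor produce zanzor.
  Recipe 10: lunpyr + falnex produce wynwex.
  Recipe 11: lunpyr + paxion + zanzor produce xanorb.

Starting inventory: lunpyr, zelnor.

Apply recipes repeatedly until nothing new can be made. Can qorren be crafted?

qorren would need torzel, qorhex, and xanorb (Recipe 3), but qorhex is never obtained.

No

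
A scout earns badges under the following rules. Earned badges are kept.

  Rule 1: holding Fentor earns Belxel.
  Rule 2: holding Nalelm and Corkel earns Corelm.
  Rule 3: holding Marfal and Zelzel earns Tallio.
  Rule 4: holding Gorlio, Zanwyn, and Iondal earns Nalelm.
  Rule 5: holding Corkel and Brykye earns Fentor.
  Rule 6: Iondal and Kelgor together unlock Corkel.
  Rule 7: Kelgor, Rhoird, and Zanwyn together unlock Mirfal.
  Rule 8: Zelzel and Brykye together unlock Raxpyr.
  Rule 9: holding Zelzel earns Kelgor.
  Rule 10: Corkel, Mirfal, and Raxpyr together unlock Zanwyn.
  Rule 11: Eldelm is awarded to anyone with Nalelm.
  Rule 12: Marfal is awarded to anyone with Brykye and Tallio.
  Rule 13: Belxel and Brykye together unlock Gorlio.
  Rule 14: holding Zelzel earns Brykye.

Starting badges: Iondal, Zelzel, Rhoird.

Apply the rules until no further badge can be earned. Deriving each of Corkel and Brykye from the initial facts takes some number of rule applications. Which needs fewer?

Brykye

Brykye: With Zelzel, Brykye is earned (Rule 14). [1 rule application]
Corkel: With Zelzel, Kelgor is earned (Rule 9). With Iondal and Kelgor, Corkel is earned (Rule 6). [2 rule applications]
Brykye needs fewer.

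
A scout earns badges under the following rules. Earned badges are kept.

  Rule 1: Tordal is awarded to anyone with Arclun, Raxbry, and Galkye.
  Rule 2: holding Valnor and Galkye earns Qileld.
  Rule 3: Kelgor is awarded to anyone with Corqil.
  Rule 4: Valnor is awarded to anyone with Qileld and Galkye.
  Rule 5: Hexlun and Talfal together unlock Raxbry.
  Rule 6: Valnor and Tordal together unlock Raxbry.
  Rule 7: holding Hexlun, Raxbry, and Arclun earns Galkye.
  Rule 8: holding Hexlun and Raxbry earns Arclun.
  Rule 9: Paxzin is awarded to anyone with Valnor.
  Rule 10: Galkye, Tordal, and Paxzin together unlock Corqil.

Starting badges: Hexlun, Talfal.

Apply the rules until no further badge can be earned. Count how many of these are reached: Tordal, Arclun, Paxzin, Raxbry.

With Hexlun and Talfal, Raxbry is earned (Rule 5).
With Hexlun and Raxbry, Arclun is earned (Rule 8).
With Hexlun, Raxbry, and Arclun, Galkye is earned (Rule 7).
With Arclun, Raxbry, and Galkye, Tordal is earned (Rule 1).
Tordal: reached.
Arclun: reached.
Paxzin would need Valnor (Rule 9), but Valnor is never earned.
Raxbry: reached.
Reached: Tordal, Arclun, and Raxbry — 3 of the 4.

3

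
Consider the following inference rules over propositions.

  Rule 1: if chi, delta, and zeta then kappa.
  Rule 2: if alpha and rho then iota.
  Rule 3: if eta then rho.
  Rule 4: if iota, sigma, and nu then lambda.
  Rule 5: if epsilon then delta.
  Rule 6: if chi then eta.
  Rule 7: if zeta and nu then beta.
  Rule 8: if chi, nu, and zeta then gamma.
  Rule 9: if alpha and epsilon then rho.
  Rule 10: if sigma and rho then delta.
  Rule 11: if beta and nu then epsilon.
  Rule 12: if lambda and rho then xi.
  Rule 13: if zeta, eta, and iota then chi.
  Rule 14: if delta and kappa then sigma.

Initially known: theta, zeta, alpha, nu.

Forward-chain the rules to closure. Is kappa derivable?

No

kappa would need chi, delta, and zeta (Rule 1), but chi is never established.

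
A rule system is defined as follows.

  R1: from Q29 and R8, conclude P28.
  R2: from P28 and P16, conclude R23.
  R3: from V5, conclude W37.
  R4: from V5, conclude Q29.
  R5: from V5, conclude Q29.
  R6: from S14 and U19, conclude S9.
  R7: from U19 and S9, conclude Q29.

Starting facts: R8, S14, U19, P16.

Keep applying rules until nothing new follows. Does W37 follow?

W37 would need V5 (R3), but V5 is never established.

No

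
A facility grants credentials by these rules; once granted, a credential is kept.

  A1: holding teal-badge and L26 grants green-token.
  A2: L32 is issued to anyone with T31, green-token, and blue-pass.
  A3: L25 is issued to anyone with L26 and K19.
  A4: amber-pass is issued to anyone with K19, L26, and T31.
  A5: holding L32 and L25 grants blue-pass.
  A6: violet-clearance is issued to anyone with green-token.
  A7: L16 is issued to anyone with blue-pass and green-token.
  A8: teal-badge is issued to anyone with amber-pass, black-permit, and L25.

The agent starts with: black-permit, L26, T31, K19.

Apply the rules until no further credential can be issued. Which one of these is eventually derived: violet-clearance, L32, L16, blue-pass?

violet-clearance

Holding K19, L26, and T31 grants amber-pass (A4).
Holding L26 and K19 grants L25 (A3).
Holding amber-pass, black-permit, and L25 grants teal-badge (A8).
Holding teal-badge and L26 grants green-token (A1).
Holding green-token grants violet-clearance (A6).
L32 would need T31, green-token, and blue-pass (A2), but blue-pass is never granted. L16 would need blue-pass and green-token (A7), but blue-pass is never granted. blue-pass would need L32 and L25 (A5), but L32 is never granted.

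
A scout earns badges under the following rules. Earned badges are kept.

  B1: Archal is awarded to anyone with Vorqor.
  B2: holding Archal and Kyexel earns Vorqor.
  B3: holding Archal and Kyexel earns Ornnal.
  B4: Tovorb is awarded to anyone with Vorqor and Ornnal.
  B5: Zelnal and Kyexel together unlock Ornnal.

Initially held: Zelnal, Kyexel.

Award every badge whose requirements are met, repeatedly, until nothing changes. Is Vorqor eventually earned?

No

Vorqor would need Archal and Kyexel (B2), but Archal is never earned.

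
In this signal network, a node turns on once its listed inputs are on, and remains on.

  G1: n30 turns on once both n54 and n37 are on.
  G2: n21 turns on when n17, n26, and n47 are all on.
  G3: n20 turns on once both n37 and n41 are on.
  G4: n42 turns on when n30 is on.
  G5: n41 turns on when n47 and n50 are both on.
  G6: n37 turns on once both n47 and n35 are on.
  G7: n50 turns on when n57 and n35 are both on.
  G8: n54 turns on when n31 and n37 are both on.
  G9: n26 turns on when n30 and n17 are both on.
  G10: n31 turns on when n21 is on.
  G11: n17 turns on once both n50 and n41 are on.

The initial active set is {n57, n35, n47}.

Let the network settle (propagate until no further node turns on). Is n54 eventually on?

No

n54 would need n31 and n37 (G8), but n31 never turns on.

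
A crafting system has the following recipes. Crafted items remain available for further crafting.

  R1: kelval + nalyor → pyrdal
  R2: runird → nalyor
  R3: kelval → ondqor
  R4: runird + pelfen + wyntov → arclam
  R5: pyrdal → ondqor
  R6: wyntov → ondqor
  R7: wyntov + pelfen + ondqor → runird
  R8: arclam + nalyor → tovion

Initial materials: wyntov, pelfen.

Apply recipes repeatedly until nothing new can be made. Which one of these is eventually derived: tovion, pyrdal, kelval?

wyntov → ondqor (R6).
wyntov + pelfen + ondqor → runird (R7).
Using R4, runird, pelfen, and wyntov make arclam.
runird → nalyor (R2).
Using R8, arclam and nalyor make tovion.
pyrdal would need kelval and nalyor (R1), but kelval is never obtained. No rule produces kelval, and it is not given.

tovion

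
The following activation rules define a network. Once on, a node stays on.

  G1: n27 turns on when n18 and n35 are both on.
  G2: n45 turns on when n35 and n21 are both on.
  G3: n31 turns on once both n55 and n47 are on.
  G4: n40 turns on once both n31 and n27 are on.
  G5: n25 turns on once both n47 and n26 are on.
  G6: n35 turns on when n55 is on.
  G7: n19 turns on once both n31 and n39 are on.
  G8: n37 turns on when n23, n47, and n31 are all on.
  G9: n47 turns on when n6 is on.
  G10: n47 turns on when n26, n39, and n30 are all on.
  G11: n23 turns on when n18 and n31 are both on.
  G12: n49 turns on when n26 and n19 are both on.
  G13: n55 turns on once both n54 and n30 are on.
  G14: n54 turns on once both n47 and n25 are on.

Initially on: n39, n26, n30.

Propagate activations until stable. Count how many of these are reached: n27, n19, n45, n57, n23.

G10: n26, n39, and n30 on → n47 on.
G5: n47 and n26 on → n25 on.
n47 and n25 are on, so n54 turns on (G14).
G13: n54 and n30 on → n55 on.
G3: n55 and n47 on → n31 on.
G7: n31 and n39 on → n19 on.
n27 would need n18 and n35 (G1), but n18 never turns on.
n19: reached.
n45 would need n35 and n21 (G2), but n21 never turns on.
No rule produces n57, and it is not given.
n23 would need n18 and n31 (G11), but n18 never turns on.
Reached: n19 — 1 of the 5.

1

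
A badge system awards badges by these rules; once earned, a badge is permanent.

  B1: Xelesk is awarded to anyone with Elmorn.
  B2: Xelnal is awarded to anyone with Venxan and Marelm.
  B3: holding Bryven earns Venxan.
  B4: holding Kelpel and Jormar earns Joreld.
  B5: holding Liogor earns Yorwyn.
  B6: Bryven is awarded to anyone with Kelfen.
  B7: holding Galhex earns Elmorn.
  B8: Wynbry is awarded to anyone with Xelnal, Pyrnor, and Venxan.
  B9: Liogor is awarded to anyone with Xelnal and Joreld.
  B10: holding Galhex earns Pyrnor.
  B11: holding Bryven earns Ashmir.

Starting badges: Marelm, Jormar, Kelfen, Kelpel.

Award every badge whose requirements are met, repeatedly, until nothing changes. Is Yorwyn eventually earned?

Yes

With Kelpel and Jormar, Joreld is earned (B4).
With Kelfen, Bryven is earned (B6).
With Bryven, Venxan is earned (B3).
With Venxan and Marelm, Xelnal is earned (B2).
With Xelnal and Joreld, Liogor is earned (B9).
With Liogor, Yorwyn is earned (B5).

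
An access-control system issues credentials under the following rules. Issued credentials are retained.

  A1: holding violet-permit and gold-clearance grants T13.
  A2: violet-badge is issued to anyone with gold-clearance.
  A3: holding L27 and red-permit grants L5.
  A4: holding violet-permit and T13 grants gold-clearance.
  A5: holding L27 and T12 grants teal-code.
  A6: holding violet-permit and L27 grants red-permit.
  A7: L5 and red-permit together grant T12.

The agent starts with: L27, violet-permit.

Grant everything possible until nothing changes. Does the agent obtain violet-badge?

violet-badge would need gold-clearance (A2), but gold-clearance is never granted.

No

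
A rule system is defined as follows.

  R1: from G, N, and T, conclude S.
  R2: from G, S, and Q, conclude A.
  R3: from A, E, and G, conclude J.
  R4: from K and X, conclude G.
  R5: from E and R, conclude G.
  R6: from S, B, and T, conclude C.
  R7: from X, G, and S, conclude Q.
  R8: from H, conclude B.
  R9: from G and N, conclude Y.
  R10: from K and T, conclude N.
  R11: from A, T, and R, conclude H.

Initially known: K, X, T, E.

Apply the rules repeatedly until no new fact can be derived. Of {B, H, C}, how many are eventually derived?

0

B would need H (R8), but H is never established.
H would need A, T, and R (R11), but R is never established.
C would need S, B, and T (R6), but B is never established.
None of the 3 are reached.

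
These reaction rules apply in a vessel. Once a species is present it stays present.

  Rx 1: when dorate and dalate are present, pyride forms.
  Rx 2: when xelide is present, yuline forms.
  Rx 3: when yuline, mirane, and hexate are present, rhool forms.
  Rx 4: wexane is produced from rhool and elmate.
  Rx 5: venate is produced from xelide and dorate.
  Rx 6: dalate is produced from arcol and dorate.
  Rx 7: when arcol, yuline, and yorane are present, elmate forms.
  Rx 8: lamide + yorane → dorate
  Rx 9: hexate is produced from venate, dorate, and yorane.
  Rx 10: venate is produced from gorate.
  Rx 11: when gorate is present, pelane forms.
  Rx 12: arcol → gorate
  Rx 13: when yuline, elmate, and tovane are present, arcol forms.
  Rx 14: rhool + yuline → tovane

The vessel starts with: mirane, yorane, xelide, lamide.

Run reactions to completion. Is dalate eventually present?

dalate would need arcol and dorate (Rx 6), but arcol never forms.

No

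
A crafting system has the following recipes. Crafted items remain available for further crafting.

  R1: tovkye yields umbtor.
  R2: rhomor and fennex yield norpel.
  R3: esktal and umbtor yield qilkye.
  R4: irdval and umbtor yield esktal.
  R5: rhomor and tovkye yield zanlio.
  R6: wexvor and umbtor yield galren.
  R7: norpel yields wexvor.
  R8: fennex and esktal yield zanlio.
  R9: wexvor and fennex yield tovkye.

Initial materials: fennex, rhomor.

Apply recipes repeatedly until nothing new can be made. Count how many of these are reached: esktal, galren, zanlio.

2

Using R2, rhomor and fennex make norpel.
Using R7, norpel makes wexvor.
wexvor and fennex → tovkye (R9).
Using R5, rhomor and tovkye make zanlio.
Using R1, tovkye makes umbtor.
Using R6, wexvor and umbtor make galren.
esktal would need irdval and umbtor (R4), but irdval is never obtained.
galren: reached.
zanlio: reached.
Reached: galren and zanlio — 2 of the 3.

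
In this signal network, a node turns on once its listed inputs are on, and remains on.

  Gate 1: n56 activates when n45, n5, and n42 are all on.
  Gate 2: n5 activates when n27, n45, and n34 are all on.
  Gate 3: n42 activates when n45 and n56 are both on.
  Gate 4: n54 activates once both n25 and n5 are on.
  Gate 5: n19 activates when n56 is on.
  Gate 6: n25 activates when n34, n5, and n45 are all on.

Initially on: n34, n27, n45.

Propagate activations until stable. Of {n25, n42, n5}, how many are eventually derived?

2

n27, n45, and n34 are on, so n5 activates (Gate 2).
n34, n5, and n45 are on, so n25 activates (Gate 6).
n25: reached.
n42 would need n45 and n56 (Gate 3), but n56 never turns on.
n5: reached.
Reached: n25 and n5 — 2 of the 3.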